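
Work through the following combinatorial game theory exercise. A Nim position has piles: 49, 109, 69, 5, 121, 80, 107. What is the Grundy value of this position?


We need the XOR (exclusive or) of all pile sizes.
After XOR-ing pile 1 (size 49): 0 XOR 49 = 49
After XOR-ing pile 2 (size 109): 49 XOR 109 = 92
After XOR-ing pile 3 (size 69): 92 XOR 69 = 25
After XOR-ing pile 4 (size 5): 25 XOR 5 = 28
After XOR-ing pile 5 (size 121): 28 XOR 121 = 101
After XOR-ing pile 6 (size 80): 101 XOR 80 = 53
After XOR-ing pile 7 (size 107): 53 XOR 107 = 94
The Nim-value of this position is 94.

94


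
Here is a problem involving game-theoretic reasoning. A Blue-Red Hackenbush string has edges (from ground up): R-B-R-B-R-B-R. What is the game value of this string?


Edges (from ground): R-B-R-B-R-B-R
By Berlekamp's sign-expansion rule, a Blue-Red Hackenbush stalk has the value of the surreal number whose sign sequence is the edge sequence with B -> + and R -> -.
Sign sequence: -+-+-+-
Trace the sign expansion in the surreal number tree, starting from 0:
Edge 1: R (sign -) -> bounds (-inf, 0), value = -1
Edge 2: B (sign +) -> bounds (-1, 0), value = -1/2
Edge 3: R (sign -) -> bounds (-1, -1/2), value = -3/4
Edge 4: B (sign +) -> bounds (-3/4, -1/2), value = -5/8
Edge 5: R (sign -) -> bounds (-3/4, -5/8), value = -11/16
Edge 6: B (sign +) -> bounds (-11/16, -5/8), value = -21/32
Edge 7: R (sign -) -> bounds (-11/16, -21/32), value = -43/64
Game value = -43/64

-43/64


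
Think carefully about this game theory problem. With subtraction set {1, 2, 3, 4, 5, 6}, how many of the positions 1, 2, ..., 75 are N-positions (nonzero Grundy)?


Subtraction set S = {1, 2, 3, 4, 5, 6}, so G(n) = n mod 7.
G(n) = 0 when n is a multiple of 7.
Multiples of 7 in [1, 75]: 10
N-positions (nonzero Grundy) = 75 - 10 = 65

65


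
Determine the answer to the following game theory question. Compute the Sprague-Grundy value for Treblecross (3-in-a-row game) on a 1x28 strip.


Treblecross: place X on empty cells; 3-in-a-row wins.
Playing within two cells of an existing X lets the opponent win at once, so sensible play treats the cells i-2..i+2 around each X as dead. The player left with no safe cell loses, so this is a normal-play take-away game on strips of safe cells.
Placing X at cell i (0-indexed) of a strip of k safe cells leaves independent strips of sizes max(0, i-2) and max(0, k-i-3). Hence G(k) = mex{ G(max(0,i-2)) XOR G(max(0,k-i-3)) : 0 <= i < k }, with G(0) = 0.
G(1): splits (0,0):0^0=0 -> mex({0}) = 1
G(2): splits (0,0):0^0=0 -> mex({0}) = 1
G(3): splits (0,0):0^0=0 -> mex({0}) = 1
G(4): splits (0,1):0^1=1 (0,0):0^0=0 -> mex({0, 1}) = 2
G(5): splits (0,2):0^1=1 (0,1):0^1=1 (0,0):0^0=0 -> mex({0, 1}) = 2
G(6) = mex({1}) = 0
G(7) = mex({0, 1, 2}) = 3
G(8) = mex({0, 1, 2}) = 3
G(9) = mex({0, 2}) = 1
G(10) = mex({0, 2, 3}) = 1
G(11) = mex({0, 3}) = 1
G(12) = mex({1, 3}) = 0
G(13) = mex({0, 1, 2, 3}) = 4
G(14) = mex({0, 1, 2}) = 3
G(15) = mex({0, 1, 2}) = 3
G(16) = mex({0, 1, 2, 4}) = 3
G(17) = mex({0, 1, 3, 4}) = 2
G(18) = mex({0, 1, 3, 4}) = 2
G(19) = mex({0, 1, 3, 5}) = 2
G(20) = mex({0, 1, 2, 3, 5}) = 4
G(21) = mex({0, 1, 2, 3, 5}) = 4
G(22) = mex({1, 2, 6}) = 0
G(23) = mex({0, 1, 2, 3, 4, 6}) = 5
G(24) = mex({0, 1, 2, 3, 4}) = 5
G(25) = mex({0, 1, 3, 4, 7}) = 2
G(26) = mex({0, 1, 3, 4, 5, 7}) = 2
G(27) = mex({0, 1, 3, 5}) = 2
G(28) = mex({0, 1, 2, 5}) = 3
Therefore G(28) = 3.

3


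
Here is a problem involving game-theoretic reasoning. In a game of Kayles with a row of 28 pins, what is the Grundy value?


Kayles: a move removes 1 or 2 adjacent pins from a contiguous row.
Removing pins from a row of k leaves two independent rows (a, b) with a + b = k - 1 (one pin) or a + b = k - 2 (two pins); an end removal gives a = 0.
By Sprague-Grundy, G(k) = mex{ G(a) XOR G(b) } over all these splits. G(0) = 0.
G(1): splits (0,0):0^0=0 -> mex({0}) = 1
G(2): splits (0,1):0^1=1 (0,0):0^0=0 -> mex({0, 1}) = 2
G(3): splits (0,2):0^2=2 (1,1):1^1=0 (0,1):0^1=1 -> mex({0, 1, 2}) = 3
G(4): splits (0,3):0^3=3 (1,2):1^2=3 (0,2):0^2=2 (1,1):1^1=0 -> mex({0, 2, 3}) = 1
G(5): splits (0,4):0^1=1 (1,3):1^3=2 (2,2):2^2=0 (0,3):0^3=3 (1,2):1^2=3 -> mex({0, 1, 2, 3}) = 4
G(6) = mex({0, 1, 2, 4}) = 3
G(7) = mex({0, 1, 3, 4, 5}) = 2
G(8) = mex({0, 2, 3, 5, 6}) = 1
G(9) = mex({0, 1, 2, 3, 6, 7}) = 4
G(10) = mex({0, 1, 3, 4, 5, 7}) = 2
G(11) = mex({0, 1, 2, 3, 4, 5}) = 6
G(12) = mex({0, 1, 2, 3, 5, 6, 7}) = 4
G(13) = mex({0, 2, 3, 4, 6, 7}) = 1
G(14) = mex({0, 1, 4, 5, 6, 7}) = 2
G(15) = mex({0, 1, 2, 3, 4, 5, 6}) = 7
G(16) = mex({0, 2, 3, 5, 6, 7}) = 1
G(17) = mex({0, 1, 2, 3, 5, 6, 7}) = 4
G(18) = mex({0, 1, 2, 4, 5, 6}) = 3
G(19) = mex({0, 1, 3, 4, 5, 7}) = 2
G(20) = mex({0, 2, 3, 4, 5, 6, 7}) = 1
G(21) = mex({0, 1, 2, 3, 5, 6, 7}) = 4
G(22) = mex({0, 1, 2, 3, 4, 5, 7}) = 6
G(23) = mex({0, 1, 2, 3, 4, 5, 6}) = 7
G(24) = mex({0, 1, 2, 3, 5, 6, 7}) = 4
G(25) = mex({0, 2, 3, 4, 6, 7}) = 1
G(26) = mex({0, 1, 3, 4, 5, 6, 7}) = 2
G(27) = mex({0, 1, 2, 3, 4, 5, 6, 7}) = 8
G(28) = mex({0, 1, 2, 3, 4, 6, 7, 8}) = 5
Therefore G(28) = 5.

5


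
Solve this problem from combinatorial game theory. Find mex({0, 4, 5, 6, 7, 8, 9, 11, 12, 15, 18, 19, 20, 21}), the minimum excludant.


Set = {0, 4, 5, 6, 7, 8, 9, 11, 12, 15, 18, 19, 20, 21}
0 is in the set.
1 is NOT in the set. This is the mex.
mex = 1

1


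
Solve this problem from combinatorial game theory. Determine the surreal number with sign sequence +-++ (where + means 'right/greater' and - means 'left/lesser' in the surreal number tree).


Sign expansion: +-++
Rule: track bounds (lo, hi), initially (-inf, +inf). On '+', the current value becomes lo and we move to the simplest number in (value, hi): value + 1 if hi = +inf, otherwise the midpoint (value + hi)/2. On '-', the current value becomes hi and we move to value - 1 if lo = -inf, otherwise the midpoint (lo + value)/2.
Start at 0.
Step 1: sign = +, move right. Bounds: (0, +inf). Value = 1
Step 2: sign = -, move left. Bounds: (0, 1). Value = 1/2
Step 3: sign = +, move right. Bounds: (1/2, 1). Value = 3/4
Step 4: sign = +, move right. Bounds: (3/4, 1). Value = 7/8
The surreal number with sign expansion +-++ is 7/8.

7/8


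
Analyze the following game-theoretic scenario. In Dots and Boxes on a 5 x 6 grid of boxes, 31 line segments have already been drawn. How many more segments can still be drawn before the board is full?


Grid: 5 x 6 boxes, i.e. 6 rows and 7 columns of dots.
Horizontal edges: (rows + 1) * cols = 6 * 6 = 36
Vertical edges: rows * (cols + 1) = 5 * 7 = 35
Total edges: 36 + 35 = 71
Edges drawn: 31
Remaining: 71 - 31 = 40

40


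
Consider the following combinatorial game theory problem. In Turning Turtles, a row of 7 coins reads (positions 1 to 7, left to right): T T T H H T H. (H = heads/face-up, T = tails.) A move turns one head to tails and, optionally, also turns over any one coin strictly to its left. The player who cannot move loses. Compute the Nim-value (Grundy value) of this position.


Coins: T T T H H T H
Key fact: a single head at position k behaves exactly like a Nim heap of size k (turning it to T and optionally flipping a coin at j < k corresponds to moving the heap from k to j, or to 0), and heads combine as a disjunctive sum (two heads at the same place would cancel, matching j XOR j = 0). So the Nim-value is the XOR of the 1-indexed positions of the heads.
Face-up positions (1-indexed): [4, 5, 7]
XOR 0 with 4: 0 XOR 4 = 4
XOR 4 with 5: 4 XOR 5 = 1
XOR 1 with 7: 1 XOR 7 = 6
Nim-value = 6

6


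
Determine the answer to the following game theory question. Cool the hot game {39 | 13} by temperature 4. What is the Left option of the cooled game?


Original game: {39 | 13} (a switch {a | b} with a > b).
Cooling by t (for t below the temperature (a - b)/2 = 13) taxes each move by t: {a | b} cooled by t is {a - t | b + t}.
Cooling amount: t = 4
Cooled Left option: 39 - 4 = 35
Cooled Right option: 13 + 4 = 17
Cooled game: {35 | 17}
Left option = 35

35


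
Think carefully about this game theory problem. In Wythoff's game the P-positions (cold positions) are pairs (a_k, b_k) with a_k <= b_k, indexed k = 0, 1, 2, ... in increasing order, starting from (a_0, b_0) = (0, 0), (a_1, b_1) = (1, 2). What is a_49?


By Wythoff's theorem, a_k = floor(k * phi) and b_k = floor(k * phi^2) = a_k + k, where phi = (1 + sqrt(5))/2 is the golden ratio.
phi = (1 + sqrt(5))/2 = 1.618034
k = 49
k * phi = 49 * 1.618034 = 79.283665
a_49 = floor(k * phi) = 79

79


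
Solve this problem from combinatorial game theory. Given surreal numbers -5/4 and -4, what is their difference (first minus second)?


x = -5/4, y = -4
Converting to common denominator: 4
x = -5/4, y = -16/4
x - y = -5/4 - -4 = 11/4

11/4


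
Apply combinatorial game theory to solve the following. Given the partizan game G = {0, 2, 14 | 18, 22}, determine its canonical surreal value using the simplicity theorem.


Left options: {0, 2, 14}, max = 14
Right options: {18, 22}, min = 18
All options are numbers and max(Left) < min(Right), so by the simplicity theorem the value is the simplest (earliest-born) number strictly between 14 and 18.
Integers 15 through 17 all lie strictly between 14 and 18.
Among integers, the simplest (lowest birthday = smallest |n|; 0 is born on day 0, +-n on day n) is 15.
No non-integer in the interval can be simpler: if x is a non-integer in the interval, then floor(x) or ceil(x) also lies in the interval (the interval contains an integer), and both are proper prefixes of x's sign expansion, i.e. born earlier. So the game value is 15.
Game value = 15

15


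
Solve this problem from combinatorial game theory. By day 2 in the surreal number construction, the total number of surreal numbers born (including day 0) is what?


Day 0: {|} = 0 is born. Count = 1.
Day n: the number of surreal numbers born by day n is 2^(n+1) - 1.
By day 0: 2^1 - 1 = 1
By day 1: 2^2 - 1 = 3
By day 2: 2^3 - 1 = 7
By day 2: 7 surreal numbers.

7


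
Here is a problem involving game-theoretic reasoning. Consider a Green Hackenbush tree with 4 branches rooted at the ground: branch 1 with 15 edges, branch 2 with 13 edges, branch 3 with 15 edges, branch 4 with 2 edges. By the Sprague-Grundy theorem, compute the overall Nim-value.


The tree has 4 branches from the ground vertex.
In Green Hackenbush, the Nim-value of a simple path of length k is k.
Branch 1: length 15, Nim-value = 15
Branch 2: length 13, Nim-value = 13
Branch 3: length 15, Nim-value = 15
Branch 4: length 2, Nim-value = 2
Total Nim-value = XOR of all branch values:
0 XOR 15 = 15
15 XOR 13 = 2
2 XOR 15 = 13
13 XOR 2 = 15
Nim-value of the tree = 15

15


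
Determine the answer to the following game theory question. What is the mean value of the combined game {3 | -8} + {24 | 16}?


G1 = {3 | -8}, G2 = {24 | 16}
Each is a switch {a | b} with numbers a > b; its mean value is (a + b)/2, and mean value is additive over game sums: m(G1 + G2) = m(G1) + m(G2).
Mean of G1 = (3 + (-8))/2 = -5/2 = -5/2
Mean of G2 = (24 + (16))/2 = 40/2 = 20
Mean of G1 + G2 = -5/2 + 20 = 35/2

35/2


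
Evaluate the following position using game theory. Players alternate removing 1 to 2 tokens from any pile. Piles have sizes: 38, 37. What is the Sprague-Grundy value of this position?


Subtraction set: {1, 2}
For this subtraction set, G(n) = n mod 3 (period = max + 1 = 3).
Pile 1 (size 38): G(38) = 38 mod 3 = 2
Pile 2 (size 37): G(37) = 37 mod 3 = 1
Total Grundy value = XOR of all: 2 XOR 1 = 3

3


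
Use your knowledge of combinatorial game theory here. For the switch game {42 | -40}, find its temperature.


The game is {42 | -40}, a switch {a | b} with numbers a > b.
Cooling {a | b} by t gives {a - t | b + t}, which stops being hot when a - t = b + t, i.e. at t = (a - b)/2. So the temperature of a switch is (a - b)/2.
Temperature = (Left option - Right option) / 2
= (42 - (-40)) / 2
= 82 / 2
= 41

41


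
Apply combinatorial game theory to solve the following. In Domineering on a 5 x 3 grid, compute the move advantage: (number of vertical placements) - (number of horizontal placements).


Board is 5 x 3 (rows x cols).
Left (vertical) placements: (rows-1) * cols = 4 * 3 = 12
Right (horizontal) placements: rows * (cols-1) = 5 * 2 = 10
Advantage = Left - Right = 12 - 10 = 2

2


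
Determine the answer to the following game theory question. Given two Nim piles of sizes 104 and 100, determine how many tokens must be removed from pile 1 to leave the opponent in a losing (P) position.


Piles: 104 and 100
Current XOR: 104 XOR 100 = 12 (non-zero, so this is an N-position).
To make the XOR zero, we need to find a move that balances the piles.
For pile 1 (size 104): target = 104 XOR 12 = 100
We reduce pile 1 from 104 to 100.
Tokens removed: 104 - 100 = 4
Verification: 100 XOR 100 = 0

4


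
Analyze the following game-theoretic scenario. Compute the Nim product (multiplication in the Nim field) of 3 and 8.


Nim multiplication is bilinear over XOR: (u XOR v) * w = (u*w) XOR (v*w).
So we split each operand into its bit components and XOR the pairwise Nim products.
3 = 1 + 2 (as XOR of powers of 2).
8 = 8 (as XOR of powers of 2).
Using the standard Nim-product table on single bits:
  2*2 = 3,   2*4 = 8,   2*8 = 12,
  4*4 = 6,   4*8 = 11,  8*8 = 13,
and  1*x = x (identity), k*l = l*k (commutative).
Pairwise Nim products:
  1 * 8 = 8
  2 * 8 = 12
XOR them: 8 XOR 12 = 4.
Result: 3 * 8 = 4 (in Nim).

4


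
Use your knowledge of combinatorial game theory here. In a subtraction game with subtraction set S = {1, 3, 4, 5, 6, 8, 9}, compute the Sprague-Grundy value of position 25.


The subtraction set is S = {1, 3, 4, 5, 6, 8, 9}.
G(k) = mex{ G(k - s) : s in S, s <= k }. We compute iteratively: G(0) = 0.
G(1) = mex({0}) = 1
G(2) = mex({1}) = 0
G(3) = mex({0}) = 1
G(4) = mex({0, 1}) = 2
G(5) = mex({0, 1, 2}) = 3
G(6) = mex({0, 1, 3}) = 2
G(7) = mex({0, 1, 2}) = 3
G(8) = mex({0, 1, 2, 3}) = 4
G(9) = mex({0, 1, 2, 3, 4}) = 5
G(10) = mex({0, 1, 2, 3, 5}) = 4
G(11) = mex({0, 1, 2, 3, 4}) = 5
G(12) = mex({1, 2, 3, 4, 5}) = 0
G(13) = mex({0, 2, 3, 4, 5}) = 1
G(14) = mex({1, 2, 3, 4, 5}) = 0
G(15) = mex({0, 2, 3, 4, 5}) = 1
G(16) = mex({0, 1, 3, 4, 5}) = 2
G(17) = mex({0, 1, 2, 4, 5}) = 3
G(18) = mex({0, 1, 3, 4, 5}) = 2
G(19) = mex({0, 1, 2, 4, 5}) = 3
G(20) = mex({0, 1, 2, 3, 5}) = 4
Observe that G(12)..G(20) = 0, 1, 0, 1, 2, 3, 2, 3, 4 repeats G(0)..G(8) = 0, 1, 0, 1, 2, 3, 2, 3, 4.
For k >= max(S) = 9, G(k) is determined by the previous 9 values G(k-9)..G(k-1); a window of 9 consecutive values has recurred shifted by 12, so by induction G(k + 12) = G(k) for all k >= 0: the sequence is periodic from the start with period 12.
One period: G(0..11) = 0, 1, 0, 1, 2, 3, 2, 3, 4, 5, 4, 5.
25 mod 12 = 1, so G(25) = G(1) = 1.

1


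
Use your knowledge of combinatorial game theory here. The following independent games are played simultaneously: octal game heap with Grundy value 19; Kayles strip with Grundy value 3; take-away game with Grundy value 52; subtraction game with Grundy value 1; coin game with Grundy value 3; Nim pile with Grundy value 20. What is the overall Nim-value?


By the Sprague-Grundy theorem, the Grundy value of a sum of games is the XOR of individual Grundy values.
octal game heap: Grundy value = 19. Running XOR: 0 XOR 19 = 19
Kayles strip: Grundy value = 3. Running XOR: 19 XOR 3 = 16
take-away game: Grundy value = 52. Running XOR: 16 XOR 52 = 36
subtraction game: Grundy value = 1. Running XOR: 36 XOR 1 = 37
coin game: Grundy value = 3. Running XOR: 37 XOR 3 = 38
Nim pile: Grundy value = 20. Running XOR: 38 XOR 20 = 50
The combined Grundy value is 50.

50


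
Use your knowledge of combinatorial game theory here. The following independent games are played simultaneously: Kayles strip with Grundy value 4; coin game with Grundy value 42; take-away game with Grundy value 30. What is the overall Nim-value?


By the Sprague-Grundy theorem, the Grundy value of a sum of games is the XOR of individual Grundy values.
Kayles strip: Grundy value = 4. Running XOR: 0 XOR 4 = 4
coin game: Grundy value = 42. Running XOR: 4 XOR 42 = 46
take-away game: Grundy value = 30. Running XOR: 46 XOR 30 = 48
The combined Grundy value is 48.

48


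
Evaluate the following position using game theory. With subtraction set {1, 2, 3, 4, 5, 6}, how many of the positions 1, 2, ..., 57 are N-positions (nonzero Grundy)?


Subtraction set S = {1, 2, 3, 4, 5, 6}, so G(n) = n mod 7.
G(n) = 0 when n is a multiple of 7.
Multiples of 7 in [1, 57]: 8
N-positions (nonzero Grundy) = 57 - 8 = 49

49


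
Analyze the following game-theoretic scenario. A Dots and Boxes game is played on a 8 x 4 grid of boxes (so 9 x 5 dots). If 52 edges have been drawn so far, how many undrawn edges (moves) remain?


Grid: 8 x 4 boxes, i.e. 9 rows and 5 columns of dots.
Horizontal edges: (rows + 1) * cols = 9 * 4 = 36
Vertical edges: rows * (cols + 1) = 8 * 5 = 40
Total edges: 36 + 40 = 76
Edges drawn: 52
Remaining: 76 - 52 = 24

24


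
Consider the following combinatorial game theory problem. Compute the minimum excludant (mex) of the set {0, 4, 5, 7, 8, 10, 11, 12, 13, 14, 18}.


Set = {0, 4, 5, 7, 8, 10, 11, 12, 13, 14, 18}
0 is in the set.
1 is NOT in the set. This is the mex.
mex = 1

1


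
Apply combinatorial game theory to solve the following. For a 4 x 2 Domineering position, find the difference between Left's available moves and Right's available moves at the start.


Board is 4 x 2 (rows x cols).
Left (vertical) placements: (rows-1) * cols = 3 * 2 = 6
Right (horizontal) placements: rows * (cols-1) = 4 * 1 = 4
Advantage = Left - Right = 6 - 4 = 2

2


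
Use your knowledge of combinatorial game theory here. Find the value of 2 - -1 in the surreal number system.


x = 2, y = -1
x - y = 2 - -1 = 3

3


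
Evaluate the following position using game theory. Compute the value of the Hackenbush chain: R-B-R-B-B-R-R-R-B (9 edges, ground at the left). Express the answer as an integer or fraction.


Edges (from ground): R-B-R-B-B-R-R-R-B
By Berlekamp's sign-expansion rule, a Blue-Red Hackenbush stalk has the value of the surreal number whose sign sequence is the edge sequence with B -> + and R -> -.
Sign sequence: -+-++---+
Trace the sign expansion in the surreal number tree, starting from 0:
Edge 1: R (sign -) -> bounds (-inf, 0), value = -1
Edge 2: B (sign +) -> bounds (-1, 0), value = -1/2
Edge 3: R (sign -) -> bounds (-1, -1/2), value = -3/4
Edge 4: B (sign +) -> bounds (-3/4, -1/2), value = -5/8
Edge 5: B (sign +) -> bounds (-5/8, -1/2), value = -9/16
Edge 6: R (sign -) -> bounds (-5/8, -9/16), value = -19/32
Edge 7: R (sign -) -> bounds (-5/8, -19/32), value = -39/64
Edge 8: R (sign -) -> bounds (-5/8, -39/64), value = -79/128
Edge 9: B (sign +) -> bounds (-79/128, -39/64), value = -157/256
Game value = -157/256

-157/256


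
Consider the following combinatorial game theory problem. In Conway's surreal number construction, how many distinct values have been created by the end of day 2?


Day 0: {|} = 0 is born. Count = 1.
Day n: the number of surreal numbers born by day n is 2^(n+1) - 1.
By day 0: 2^1 - 1 = 1
By day 1: 2^2 - 1 = 3
By day 2: 2^3 - 1 = 7
By day 2: 7 surreal numbers.

7


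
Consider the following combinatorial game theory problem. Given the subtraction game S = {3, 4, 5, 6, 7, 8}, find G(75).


The subtraction set is S = {3, 4, 5, 6, 7, 8}.
G(k) = mex{ G(k - s) : s in S, s <= k }. We compute iteratively: G(0) = 0.
G(1) = mex({}) = 0
G(2) = mex({}) = 0
G(3) = mex({0}) = 1
G(4) = mex({0}) = 1
G(5) = mex({0}) = 1
G(6) = mex({0, 1}) = 2
G(7) = mex({0, 1}) = 2
G(8) = mex({0, 1}) = 2
G(9) = mex({0, 1, 2}) = 3
G(10) = mex({0, 1, 2}) = 3
G(11) = mex({1, 2}) = 0
G(12) = mex({1, 2, 3}) = 0
G(13) = mex({1, 2, 3}) = 0
G(14) = mex({0, 2, 3}) = 1
G(15) = mex({0, 2, 3}) = 1
G(16) = mex({0, 2, 3}) = 1
G(17) = mex({0, 1, 3}) = 2
G(18) = mex({0, 1, 3}) = 2
Observe that G(11)..G(18) = 0, 0, 0, 1, 1, 1, 2, 2 repeats G(0)..G(7) = 0, 0, 0, 1, 1, 1, 2, 2.
For k >= max(S) = 8, G(k) is determined by the previous 8 values G(k-8)..G(k-1); a window of 8 consecutive values has recurred shifted by 11, so by induction G(k + 11) = G(k) for all k >= 0: the sequence is periodic from the start with period 11.
One period: G(0..10) = 0, 0, 0, 1, 1, 1, 2, 2, 2, 3, 3.
75 mod 11 = 9, so G(75) = G(9) = 3.

3


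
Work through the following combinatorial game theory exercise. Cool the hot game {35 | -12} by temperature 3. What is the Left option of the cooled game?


Original game: {35 | -12} (a switch {a | b} with a > b).
Cooling by t (for t below the temperature (a - b)/2 = 47/2) taxes each move by t: {a | b} cooled by t is {a - t | b + t}.
Cooling amount: t = 3
Cooled Left option: 35 - 3 = 32
Cooled Right option: -12 + 3 = -9
Cooled game: {32 | -9}
Left option = 32

32


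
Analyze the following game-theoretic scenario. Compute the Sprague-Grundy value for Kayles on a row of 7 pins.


Kayles: a move removes 1 or 2 adjacent pins from a contiguous row.
Removing pins from a row of k leaves two independent rows (a, b) with a + b = k - 1 (one pin) or a + b = k - 2 (two pins); an end removal gives a = 0.
By Sprague-Grundy, G(k) = mex{ G(a) XOR G(b) } over all these splits. G(0) = 0.
G(1): splits (0,0):0^0=0 -> mex({0}) = 1
G(2): splits (0,1):0^1=1 (0,0):0^0=0 -> mex({0, 1}) = 2
G(3): splits (0,2):0^2=2 (1,1):1^1=0 (0,1):0^1=1 -> mex({0, 1, 2}) = 3
G(4): splits (0,3):0^3=3 (1,2):1^2=3 (0,2):0^2=2 (1,1):1^1=0 -> mex({0, 2, 3}) = 1
G(5): splits (0,4):0^1=1 (1,3):1^3=2 (2,2):2^2=0 (0,3):0^3=3 (1,2):1^2=3 -> mex({0, 1, 2, 3}) = 4
G(6) = mex({0, 1, 2, 4}) = 3
G(7) = mex({0, 1, 3, 4, 5}) = 2
Therefore G(7) = 2.

2


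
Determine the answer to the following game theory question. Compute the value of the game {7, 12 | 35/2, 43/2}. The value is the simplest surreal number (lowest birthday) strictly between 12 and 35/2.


Left options: {7, 12}, max = 12
Right options: {35/2, 43/2}, min = 35/2
All options are numbers and max(Left) < min(Right), so by the simplicity theorem the value is the simplest (earliest-born) number strictly between 12 and 35/2.
Integers 13 through 17 all lie strictly between 12 and 35/2.
Among integers, the simplest (lowest birthday = smallest |n|; 0 is born on day 0, +-n on day n) is 13.
No non-integer in the interval can be simpler: if x is a non-integer in the interval, then floor(x) or ceil(x) also lies in the interval (the interval contains an integer), and both are proper prefixes of x's sign expansion, i.e. born earlier. So the game value is 13.
Game value = 13

13


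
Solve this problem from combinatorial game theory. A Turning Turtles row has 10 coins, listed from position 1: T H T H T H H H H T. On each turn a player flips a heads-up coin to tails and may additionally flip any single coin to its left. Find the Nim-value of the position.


Coins: T H T H T H H H H T
Key fact: a single head at position k behaves exactly like a Nim heap of size k (turning it to T and optionally flipping a coin at j < k corresponds to moving the heap from k to j, or to 0), and heads combine as a disjunctive sum (two heads at the same place would cancel, matching j XOR j = 0). So the Nim-value is the XOR of the 1-indexed positions of the heads.
Face-up positions (1-indexed): [2, 4, 6, 7, 8, 9]
XOR 0 with 2: 0 XOR 2 = 2
XOR 2 with 4: 2 XOR 4 = 6
XOR 6 with 6: 6 XOR 6 = 0
XOR 0 with 7: 0 XOR 7 = 7
XOR 7 with 8: 7 XOR 8 = 15
XOR 15 with 9: 15 XOR 9 = 6
Nim-value = 6

6


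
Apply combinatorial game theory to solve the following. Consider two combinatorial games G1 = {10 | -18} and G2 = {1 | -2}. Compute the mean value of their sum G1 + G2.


G1 = {10 | -18}, G2 = {1 | -2}
Each is a switch {a | b} with numbers a > b; its mean value is (a + b)/2, and mean value is additive over game sums: m(G1 + G2) = m(G1) + m(G2).
Mean of G1 = (10 + (-18))/2 = -8/2 = -4
Mean of G2 = (1 + (-2))/2 = -1/2 = -1/2
Mean of G1 + G2 = -4 + -1/2 = -9/2

-9/2


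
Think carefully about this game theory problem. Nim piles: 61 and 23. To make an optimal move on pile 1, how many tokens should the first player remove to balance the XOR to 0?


Piles: 61 and 23
Current XOR: 61 XOR 23 = 42 (non-zero, so this is an N-position).
To make the XOR zero, we need to find a move that balances the piles.
For pile 1 (size 61): target = 61 XOR 42 = 23
We reduce pile 1 from 61 to 23.
Tokens removed: 61 - 23 = 38
Verification: 23 XOR 23 = 0

38


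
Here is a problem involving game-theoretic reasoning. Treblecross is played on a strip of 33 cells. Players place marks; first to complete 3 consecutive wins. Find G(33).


Treblecross: place X on empty cells; 3-in-a-row wins.
Playing within two cells of an existing X lets the opponent win at once, so sensible play treats the cells i-2..i+2 around each X as dead. The player left with no safe cell loses, so this is a normal-play take-away game on strips of safe cells.
Placing X at cell i (0-indexed) of a strip of k safe cells leaves independent strips of sizes max(0, i-2) and max(0, k-i-3). Hence G(k) = mex{ G(max(0,i-2)) XOR G(max(0,k-i-3)) : 0 <= i < k }, with G(0) = 0.
G(1): splits (0,0):0^0=0 -> mex({0}) = 1
G(2): splits (0,0):0^0=0 -> mex({0}) = 1
G(3): splits (0,0):0^0=0 -> mex({0}) = 1
G(4): splits (0,1):0^1=1 (0,0):0^0=0 -> mex({0, 1}) = 2
G(5): splits (0,2):0^1=1 (0,1):0^1=1 (0,0):0^0=0 -> mex({0, 1}) = 2
G(6) = mex({1}) = 0
G(7) = mex({0, 1, 2}) = 3
G(8) = mex({0, 1, 2}) = 3
G(9) = mex({0, 2}) = 1
G(10) = mex({0, 2, 3}) = 1
G(11) = mex({0, 3}) = 1
G(12) = mex({1, 3}) = 0
G(13) = mex({0, 1, 2, 3}) = 4
G(14) = mex({0, 1, 2}) = 3
G(15) = mex({0, 1, 2}) = 3
G(16) = mex({0, 1, 2, 4}) = 3
G(17) = mex({0, 1, 3, 4}) = 2
G(18) = mex({0, 1, 3, 4}) = 2
G(19) = mex({0, 1, 3, 5}) = 2
G(20) = mex({0, 1, 2, 3, 5}) = 4
G(21) = mex({0, 1, 2, 3, 5}) = 4
G(22) = mex({1, 2, 6}) = 0
G(23) = mex({0, 1, 2, 3, 4, 6}) = 5
G(24) = mex({0, 1, 2, 3, 4}) = 5
G(25) = mex({0, 1, 3, 4, 7}) = 2
G(26) = mex({0, 1, 3, 4, 5, 7}) = 2
G(27) = mex({0, 1, 3, 5}) = 2
G(28) = mex({0, 1, 2, 5}) = 3
G(29) = mex({0, 1, 2, 4, 5, 6}) = 3
G(30) = mex({1, 2, 4, 6}) = 0
G(31) = mex({0, 1, 2, 3, 4, 6}) = 5
G(32) = mex({1, 2, 3, 4, 7}) = 0
G(33) = mex({0, 3, 7}) = 1
Therefore G(33) = 1.

1


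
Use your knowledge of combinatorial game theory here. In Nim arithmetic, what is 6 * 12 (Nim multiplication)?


Nim multiplication is bilinear over XOR: (u XOR v) * w = (u*w) XOR (v*w).
So we split each operand into its bit components and XOR the pairwise Nim products.
6 = 2 + 4 (as XOR of powers of 2).
12 = 4 + 8 (as XOR of powers of 2).
Using the standard Nim-product table on single bits:
  2*2 = 3,   2*4 = 8,   2*8 = 12,
  4*4 = 6,   4*8 = 11,  8*8 = 13,
and  1*x = x (identity), k*l = l*k (commutative).
Pairwise Nim products:
  2 * 4 = 8
  2 * 8 = 12
  4 * 4 = 6
  4 * 8 = 11
XOR them: 8 XOR 12 XOR 6 XOR 11 = 9.
Result: 6 * 12 = 9 (in Nim).

9


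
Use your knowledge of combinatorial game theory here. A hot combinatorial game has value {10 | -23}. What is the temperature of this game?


The game is {10 | -23}, a switch {a | b} with numbers a > b.
Cooling {a | b} by t gives {a - t | b + t}, which stops being hot when a - t = b + t, i.e. at t = (a - b)/2. So the temperature of a switch is (a - b)/2.
Temperature = (Left option - Right option) / 2
= (10 - (-23)) / 2
= 33 / 2
= 33/2

33/2


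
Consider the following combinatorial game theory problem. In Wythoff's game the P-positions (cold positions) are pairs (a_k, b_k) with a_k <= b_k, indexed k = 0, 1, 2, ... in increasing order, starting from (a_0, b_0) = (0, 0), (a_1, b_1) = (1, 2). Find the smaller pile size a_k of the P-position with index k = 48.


By Wythoff's theorem, a_k = floor(k * phi) and b_k = floor(k * phi^2) = a_k + k, where phi = (1 + sqrt(5))/2 is the golden ratio.
phi = (1 + sqrt(5))/2 = 1.618034
k = 48
k * phi = 48 * 1.618034 = 77.665631
a_48 = floor(k * phi) = 77

77


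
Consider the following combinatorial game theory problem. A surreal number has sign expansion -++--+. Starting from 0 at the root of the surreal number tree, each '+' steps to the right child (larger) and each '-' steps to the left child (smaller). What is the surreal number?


Sign expansion: -++--+
Rule: track bounds (lo, hi), initially (-inf, +inf). On '+', the current value becomes lo and we move to the simplest number in (value, hi): value + 1 if hi = +inf, otherwise the midpoint (value + hi)/2. On '-', the current value becomes hi and we move to value - 1 if lo = -inf, otherwise the midpoint (lo + value)/2.
Start at 0.
Step 1: sign = -, move left. Bounds: (-inf, 0). Value = -1
Step 2: sign = +, move right. Bounds: (-1, 0). Value = -1/2
Step 3: sign = +, move right. Bounds: (-1/2, 0). Value = -1/4
Step 4: sign = -, move left. Bounds: (-1/2, -1/4). Value = -3/8
Step 5: sign = -, move left. Bounds: (-1/2, -3/8). Value = -7/16
Step 6: sign = +, move right. Bounds: (-7/16, -3/8). Value = -13/32
The surreal number with sign expansion -++--+ is -13/32.

-13/32


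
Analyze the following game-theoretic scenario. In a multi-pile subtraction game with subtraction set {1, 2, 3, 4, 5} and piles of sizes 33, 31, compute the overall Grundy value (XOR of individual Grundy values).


Subtraction set: {1, 2, 3, 4, 5}
For this subtraction set, G(n) = n mod 6 (period = max + 1 = 6).
Pile 1 (size 33): G(33) = 33 mod 6 = 3
Pile 2 (size 31): G(31) = 31 mod 6 = 1
Total Grundy value = XOR of all: 3 XOR 1 = 2

2


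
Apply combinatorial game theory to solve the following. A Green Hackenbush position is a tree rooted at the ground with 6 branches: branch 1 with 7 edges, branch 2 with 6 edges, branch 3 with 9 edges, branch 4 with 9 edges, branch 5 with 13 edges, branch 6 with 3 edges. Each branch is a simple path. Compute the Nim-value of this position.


The tree has 6 branches from the ground vertex.
In Green Hackenbush, the Nim-value of a simple path of length k is k.
Branch 1: length 7, Nim-value = 7
Branch 2: length 6, Nim-value = 6
Branch 3: length 9, Nim-value = 9
Branch 4: length 9, Nim-value = 9
Branch 5: length 13, Nim-value = 13
Branch 6: length 3, Nim-value = 3
Total Nim-value = XOR of all branch values:
0 XOR 7 = 7
7 XOR 6 = 1
1 XOR 9 = 8
8 XOR 9 = 1
1 XOR 13 = 12
12 XOR 3 = 15
Nim-value of the tree = 15

15


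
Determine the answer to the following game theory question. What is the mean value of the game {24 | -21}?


Game = {24 | -21}, a switch {a | b} with numbers a > b.
Its thermograph has left wall a - t and right wall b + t, which meet at t = (a - b)/2, where both equal (a + b)/2. So the mast (mean value) is at (a + b)/2.
Mean = (24 + (-21))/2 = 3/2 = 3/2

3/2


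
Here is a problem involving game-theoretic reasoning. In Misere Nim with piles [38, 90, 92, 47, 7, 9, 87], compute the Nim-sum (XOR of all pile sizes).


We need the XOR (exclusive or) of all pile sizes.
After XOR-ing pile 1 (size 38): 0 XOR 38 = 38
After XOR-ing pile 2 (size 90): 38 XOR 90 = 124
After XOR-ing pile 3 (size 92): 124 XOR 92 = 32
After XOR-ing pile 4 (size 47): 32 XOR 47 = 15
After XOR-ing pile 5 (size 7): 15 XOR 7 = 8
After XOR-ing pile 6 (size 9): 8 XOR 9 = 1
After XOR-ing pile 7 (size 87): 1 XOR 87 = 86
The Nim-value of this position is 86.

86


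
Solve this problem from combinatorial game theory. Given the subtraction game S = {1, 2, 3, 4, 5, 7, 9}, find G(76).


The subtraction set is S = {1, 2, 3, 4, 5, 7, 9}.
G(k) = mex{ G(k - s) : s in S, s <= k }. We compute iteratively: G(0) = 0.
G(1) = mex({0}) = 1
G(2) = mex({0, 1}) = 2
G(3) = mex({0, 1, 2}) = 3
G(4) = mex({0, 1, 2, 3}) = 4
G(5) = mex({0, 1, 2, 3, 4}) = 5
G(6) = mex({1, 2, 3, 4, 5}) = 0
G(7) = mex({0, 2, 3, 4, 5}) = 1
G(8) = mex({0, 1, 3, 4, 5}) = 2
G(9) = mex({0, 1, 2, 4, 5}) = 3
G(10) = mex({0, 1, 2, 3, 5}) = 4
G(11) = mex({0, 1, 2, 3, 4}) = 5
G(12) = mex({1, 2, 3, 4, 5}) = 0
G(13) = mex({0, 2, 3, 4, 5}) = 1
G(14) = mex({0, 1, 3, 4, 5}) = 2
Observe that G(6)..G(14) = 0, 1, 2, 3, 4, 5, 0, 1, 2 repeats G(0)..G(8) = 0, 1, 2, 3, 4, 5, 0, 1, 2.
For k >= max(S) = 9, G(k) is determined by the previous 9 values G(k-9)..G(k-1); a window of 9 consecutive values has recurred shifted by 6, so by induction G(k + 6) = G(k) for all k >= 0: the sequence is periodic from the start with period 6.
One period: G(0..5) = 0, 1, 2, 3, 4, 5.
76 mod 6 = 4, so G(76) = G(4) = 4.

4


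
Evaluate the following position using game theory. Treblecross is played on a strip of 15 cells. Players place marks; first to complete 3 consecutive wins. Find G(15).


Treblecross: place X on empty cells; 3-in-a-row wins.
Playing within two cells of an existing X lets the opponent win at once, so sensible play treats the cells i-2..i+2 around each X as dead. The player left with no safe cell loses, so this is a normal-play take-away game on strips of safe cells.
Placing X at cell i (0-indexed) of a strip of k safe cells leaves independent strips of sizes max(0, i-2) and max(0, k-i-3). Hence G(k) = mex{ G(max(0,i-2)) XOR G(max(0,k-i-3)) : 0 <= i < k }, with G(0) = 0.
G(1): splits (0,0):0^0=0 -> mex({0}) = 1
G(2): splits (0,0):0^0=0 -> mex({0}) = 1
G(3): splits (0,0):0^0=0 -> mex({0}) = 1
G(4): splits (0,1):0^1=1 (0,0):0^0=0 -> mex({0, 1}) = 2
G(5): splits (0,2):0^1=1 (0,1):0^1=1 (0,0):0^0=0 -> mex({0, 1}) = 2
G(6) = mex({1}) = 0
G(7) = mex({0, 1, 2}) = 3
G(8) = mex({0, 1, 2}) = 3
G(9) = mex({0, 2}) = 1
G(10) = mex({0, 2, 3}) = 1
G(11) = mex({0, 3}) = 1
G(12) = mex({1, 3}) = 0
G(13) = mex({0, 1, 2, 3}) = 4
G(14) = mex({0, 1, 2}) = 3
G(15) = mex({0, 1, 2}) = 3
Therefore G(15) = 3.

3


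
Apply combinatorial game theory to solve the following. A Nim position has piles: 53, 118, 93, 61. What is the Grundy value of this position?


We need the XOR (exclusive or) of all pile sizes.
After XOR-ing pile 1 (size 53): 0 XOR 53 = 53
After XOR-ing pile 2 (size 118): 53 XOR 118 = 67
After XOR-ing pile 3 (size 93): 67 XOR 93 = 30
After XOR-ing pile 4 (size 61): 30 XOR 61 = 35
The Nim-value of this position is 35.

35


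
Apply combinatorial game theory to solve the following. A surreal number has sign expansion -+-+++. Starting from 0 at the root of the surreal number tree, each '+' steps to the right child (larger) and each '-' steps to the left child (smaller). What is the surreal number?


Sign expansion: -+-+++
Rule: track bounds (lo, hi), initially (-inf, +inf). On '+', the current value becomes lo and we move to the simplest number in (value, hi): value + 1 if hi = +inf, otherwise the midpoint (value + hi)/2. On '-', the current value becomes hi and we move to value - 1 if lo = -inf, otherwise the midpoint (lo + value)/2.
Start at 0.
Step 1: sign = -, move left. Bounds: (-inf, 0). Value = -1
Step 2: sign = +, move right. Bounds: (-1, 0). Value = -1/2
Step 3: sign = -, move left. Bounds: (-1, -1/2). Value = -3/4
Step 4: sign = +, move right. Bounds: (-3/4, -1/2). Value = -5/8
Step 5: sign = +, move right. Bounds: (-5/8, -1/2). Value = -9/16
Step 6: sign = +, move right. Bounds: (-9/16, -1/2). Value = -17/32
The surreal number with sign expansion -+-+++ is -17/32.

-17/32


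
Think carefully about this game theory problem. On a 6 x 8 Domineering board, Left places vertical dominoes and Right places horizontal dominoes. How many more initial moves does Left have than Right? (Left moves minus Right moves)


Board is 6 x 8 (rows x cols).
Left (vertical) placements: (rows-1) * cols = 5 * 8 = 40
Right (horizontal) placements: rows * (cols-1) = 6 * 7 = 42
Advantage = Left - Right = 40 - 42 = -2

-2


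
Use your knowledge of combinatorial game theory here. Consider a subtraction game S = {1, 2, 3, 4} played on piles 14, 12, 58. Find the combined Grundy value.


Subtraction set: {1, 2, 3, 4}
For this subtraction set, G(n) = n mod 5 (period = max + 1 = 5).
Pile 1 (size 14): G(14) = 14 mod 5 = 4
Pile 2 (size 12): G(12) = 12 mod 5 = 2
Pile 3 (size 58): G(58) = 58 mod 5 = 3
Total Grundy value = XOR of all: 4 XOR 2 XOR 3 = 5

5


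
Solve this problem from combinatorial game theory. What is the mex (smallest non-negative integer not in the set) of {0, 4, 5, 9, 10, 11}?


Set = {0, 4, 5, 9, 10, 11}
0 is in the set.
1 is NOT in the set. This is the mex.
mex = 1

1


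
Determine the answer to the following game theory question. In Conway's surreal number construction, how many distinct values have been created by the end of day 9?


Day 0: {|} = 0 is born. Count = 1.
Day n: the number of surreal numbers born by day n is 2^(n+1) - 1.
By day 0: 2^1 - 1 = 1
By day 1: 2^2 - 1 = 3
By day 2: 2^3 - 1 = 7
By day 3: 2^4 - 1 = 15
By day 4: 2^5 - 1 = 31
By day 5: 2^6 - 1 = 63
By day 6: 2^7 - 1 = 127
By day 7: 2^8 - 1 = 255
By day 8: 2^9 - 1 = 511
By day 9: 2^10 - 1 = 1023
By day 9: 1023 surreal numbers.

1023


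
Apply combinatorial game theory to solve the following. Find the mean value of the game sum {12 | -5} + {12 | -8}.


G1 = {12 | -5}, G2 = {12 | -8}
Each is a switch {a | b} with numbers a > b; its mean value is (a + b)/2, and mean value is additive over game sums: m(G1 + G2) = m(G1) + m(G2).
Mean of G1 = (12 + (-5))/2 = 7/2 = 7/2
Mean of G2 = (12 + (-8))/2 = 4/2 = 2
Mean of G1 + G2 = 7/2 + 2 = 11/2

11/2


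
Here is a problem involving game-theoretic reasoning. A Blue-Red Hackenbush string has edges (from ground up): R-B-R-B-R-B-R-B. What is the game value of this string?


Edges (from ground): R-B-R-B-R-B-R-B
By Berlekamp's sign-expansion rule, a Blue-Red Hackenbush stalk has the value of the surreal number whose sign sequence is the edge sequence with B -> + and R -> -.
Sign sequence: -+-+-+-+
Trace the sign expansion in the surreal number tree, starting from 0:
Edge 1: R (sign -) -> bounds (-inf, 0), value = -1
Edge 2: B (sign +) -> bounds (-1, 0), value = -1/2
Edge 3: R (sign -) -> bounds (-1, -1/2), value = -3/4
Edge 4: B (sign +) -> bounds (-3/4, -1/2), value = -5/8
Edge 5: R (sign -) -> bounds (-3/4, -5/8), value = -11/16
Edge 6: B (sign +) -> bounds (-11/16, -5/8), value = -21/32
Edge 7: R (sign -) -> bounds (-11/16, -21/32), value = -43/64
Edge 8: B (sign +) -> bounds (-43/64, -21/32), value = -85/128
Game value = -85/128

-85/128


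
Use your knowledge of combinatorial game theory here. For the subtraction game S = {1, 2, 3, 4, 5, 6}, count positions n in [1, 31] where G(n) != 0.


Subtraction set S = {1, 2, 3, 4, 5, 6}, so G(n) = n mod 7.
G(n) = 0 when n is a multiple of 7.
Multiples of 7 in [1, 31]: 4
N-positions (nonzero Grundy) = 31 - 4 = 27

27


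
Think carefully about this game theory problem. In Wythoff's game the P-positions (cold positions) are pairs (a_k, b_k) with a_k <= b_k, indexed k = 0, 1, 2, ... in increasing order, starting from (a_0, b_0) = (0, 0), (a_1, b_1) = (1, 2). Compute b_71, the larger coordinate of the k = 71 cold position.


By Wythoff's theorem, a_k = floor(k * phi) and b_k = floor(k * phi^2) = a_k + k, where phi = (1 + sqrt(5))/2 is the golden ratio.
phi = (1 + sqrt(5))/2 = 1.618034
phi^2 = phi + 1 = 2.618034
k = 71
k * phi^2 = 71 * 2.618034 = 185.880413
b_71 = floor(k * phi^2) = 185 (check: a_71 + k = 114 + 71 = 185)

185


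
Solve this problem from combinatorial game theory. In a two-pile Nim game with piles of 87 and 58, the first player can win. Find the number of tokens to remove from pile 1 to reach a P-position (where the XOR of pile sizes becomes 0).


Piles: 87 and 58
Current XOR: 87 XOR 58 = 109 (non-zero, so this is an N-position).
To make the XOR zero, we need to find a move that balances the piles.
For pile 1 (size 87): target = 87 XOR 109 = 58
We reduce pile 1 from 87 to 58.
Tokens removed: 87 - 58 = 29
Verification: 58 XOR 58 = 0

29


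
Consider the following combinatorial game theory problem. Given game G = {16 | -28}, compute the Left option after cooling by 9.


Original game: {16 | -28} (a switch {a | b} with a > b).
Cooling by t (for t below the temperature (a - b)/2 = 22) taxes each move by t: {a | b} cooled by t is {a - t | b + t}.
Cooling amount: t = 9
Cooled Left option: 16 - 9 = 7
Cooled Right option: -28 + 9 = -19
Cooled game: {7 | -19}
Left option = 7

7


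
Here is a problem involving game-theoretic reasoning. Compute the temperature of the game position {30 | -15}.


The game is {30 | -15}, a switch {a | b} with numbers a > b.
Cooling {a | b} by t gives {a - t | b + t}, which stops being hot when a - t = b + t, i.e. at t = (a - b)/2. So the temperature of a switch is (a - b)/2.
Temperature = (Left option - Right option) / 2
= (30 - (-15)) / 2
= 45 / 2
= 45/2

45/2
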